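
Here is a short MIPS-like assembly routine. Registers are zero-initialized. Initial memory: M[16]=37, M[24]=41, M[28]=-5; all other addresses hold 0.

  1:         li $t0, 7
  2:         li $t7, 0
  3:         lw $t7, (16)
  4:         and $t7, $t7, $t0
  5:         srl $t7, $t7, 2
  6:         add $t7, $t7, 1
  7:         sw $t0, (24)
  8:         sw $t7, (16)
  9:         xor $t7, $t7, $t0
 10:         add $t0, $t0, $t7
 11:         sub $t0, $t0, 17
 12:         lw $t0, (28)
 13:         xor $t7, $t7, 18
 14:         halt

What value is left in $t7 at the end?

after li $t0, 7: $t0=7
after li $t7, 0: $t7=0
after lw $t7, (16): $t7=M[16]=37
after and $t7, $t7, $t0: $t7=37&7=5
after srl $t7, $t7, 2: $t7=5>>2=1
after add $t7, $t7, 1: $t7=1+1=2
sw $t0, (24) → M[24]=7
sw $t7, (16) → M[16]=2
after xor $t7, $t7, $t0: $t7=2^7=5
after add $t0, $t0, $t7: $t0=7+5=12
after sub $t0, $t0, 17: $t0=12-17=-5
after lw $t0, (28): $t0=M[28]=-5
after xor $t7, $t7, 18: $t7=5^18=23
halt.

23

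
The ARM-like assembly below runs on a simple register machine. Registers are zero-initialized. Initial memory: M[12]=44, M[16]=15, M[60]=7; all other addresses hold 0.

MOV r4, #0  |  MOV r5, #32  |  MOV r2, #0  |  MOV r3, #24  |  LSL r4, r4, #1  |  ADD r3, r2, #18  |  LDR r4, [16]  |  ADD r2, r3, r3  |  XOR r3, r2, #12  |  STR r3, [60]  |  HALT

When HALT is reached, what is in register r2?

r4=0
r5=32
r2=0
r3=24
r4=0<<1=0
r3=0+18=18
r4=M[16]=15
r2=18+18=36
r3=36^12=40
STR r3, [60] → M[60]=40
halt.

36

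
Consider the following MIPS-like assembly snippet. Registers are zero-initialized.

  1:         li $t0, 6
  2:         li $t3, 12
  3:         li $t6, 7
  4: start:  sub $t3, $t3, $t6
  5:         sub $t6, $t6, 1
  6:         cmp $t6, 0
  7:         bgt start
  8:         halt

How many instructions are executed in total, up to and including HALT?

32

$t0=6
$t3=12
$t6=7
$t3=12-7=5
$t6=7-1=6
cmp $t6, 0  (cmp 6,0)
bgt start: taken
$t3=5-6=-1
$t6=6-1=5
cmp $t6, 0  (cmp 5,0)
bgt start: taken
$t3=(-1)-5=-6
$t6=5-1=4
cmp $t6, 0  (cmp 4,0)
bgt start: taken
$t3=(-6)-4=-10
$t6=4-1=3
cmp $t6, 0  (cmp 3,0)
bgt start: taken
$t3=(-10)-3=-13
$t6=3-1=2
cmp $t6, 0  (cmp 2,0)
bgt start: taken
$t3=(-13)-2=-15
$t6=2-1=1
cmp $t6, 0  (cmp 1,0)
bgt start: taken
$t3=(-15)-1=-16
$t6=1-1=0
cmp $t6, 0  (cmp 0,0)
bgt start: not taken
halt.
Total executed instructions: 32.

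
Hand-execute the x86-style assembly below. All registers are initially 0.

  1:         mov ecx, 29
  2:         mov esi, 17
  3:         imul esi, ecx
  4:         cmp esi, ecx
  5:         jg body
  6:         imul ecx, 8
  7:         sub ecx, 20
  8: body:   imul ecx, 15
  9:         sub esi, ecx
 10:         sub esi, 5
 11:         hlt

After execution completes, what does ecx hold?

435

after mov ecx, 29: ecx=29
after mov esi, 17: esi=17
after imul esi, ecx: esi=17*29=493
cmp esi, ecx  (cmp 493,29)
jg body: taken
after imul ecx, 15: ecx=29*15=435
after sub esi, ecx: esi=493-435=58
after sub esi, 5: esi=58-5=53
halt.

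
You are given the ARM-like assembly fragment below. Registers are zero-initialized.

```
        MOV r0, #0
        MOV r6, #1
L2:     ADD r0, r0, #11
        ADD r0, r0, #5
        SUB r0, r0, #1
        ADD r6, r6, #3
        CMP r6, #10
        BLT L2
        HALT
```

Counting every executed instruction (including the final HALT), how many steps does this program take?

MOV r0, #0 → r0=0
MOV r6, #1 → r6=1
ADD r0, r0, #11 → r0=0+11=11
ADD r0, r0, #5 → r0=11+5=16
SUB r0, r0, #1 → r0=16-1=15
ADD r6, r6, #3 → r6=1+3=4
CMP r6, #10  (cmp 4,10)
BLT L2: taken
ADD r0, r0, #11 → r0=15+11=26
ADD r0, r0, #5 → r0=26+5=31
SUB r0, r0, #1 → r0=31-1=30
ADD r6, r6, #3 → r6=4+3=7
CMP r6, #10  (cmp 7,10)
BLT L2: taken
ADD r0, r0, #11 → r0=30+11=41
ADD r0, r0, #5 → r0=41+5=46
SUB r0, r0, #1 → r0=46-1=45
ADD r6, r6, #3 → r6=7+3=10
CMP r6, #10  (cmp 10,10)
BLT L2: not taken
halt.
Total executed instructions: 21.

21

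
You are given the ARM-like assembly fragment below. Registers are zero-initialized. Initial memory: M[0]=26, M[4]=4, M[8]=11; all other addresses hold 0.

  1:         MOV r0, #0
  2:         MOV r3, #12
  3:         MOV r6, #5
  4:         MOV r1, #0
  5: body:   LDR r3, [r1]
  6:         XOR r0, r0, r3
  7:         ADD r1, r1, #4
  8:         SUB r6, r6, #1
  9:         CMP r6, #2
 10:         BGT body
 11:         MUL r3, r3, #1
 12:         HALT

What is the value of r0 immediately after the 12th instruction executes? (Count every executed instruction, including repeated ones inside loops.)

30

r0=0
r3=12
r6=5
r1=0
r3=M[0]=26
r0=0^26=26
r1=0+4=4
r6=5-1=4
CMP r6, #2  (cmp 4,2)
BGT body: taken
r3=M[4]=4
r0=26^4=30
After step 12: r0 = 30.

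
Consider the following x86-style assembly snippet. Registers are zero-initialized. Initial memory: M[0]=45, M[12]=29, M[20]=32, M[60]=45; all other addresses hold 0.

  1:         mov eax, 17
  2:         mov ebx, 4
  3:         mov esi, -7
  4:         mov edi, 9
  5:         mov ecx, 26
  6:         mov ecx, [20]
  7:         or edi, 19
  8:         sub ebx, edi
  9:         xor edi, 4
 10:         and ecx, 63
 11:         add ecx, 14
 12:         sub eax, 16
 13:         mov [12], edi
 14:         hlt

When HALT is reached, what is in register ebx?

-23

eax=17
ebx=4
esi=-7
edi=9
ecx=26
ecx=M[20]=32
edi=9|19=27
ebx=4-27=-23
edi=27^4=31
ecx=32&63=32
ecx=32+14=46
eax=17-16=1
mov [12], edi → M[12]=31
halt.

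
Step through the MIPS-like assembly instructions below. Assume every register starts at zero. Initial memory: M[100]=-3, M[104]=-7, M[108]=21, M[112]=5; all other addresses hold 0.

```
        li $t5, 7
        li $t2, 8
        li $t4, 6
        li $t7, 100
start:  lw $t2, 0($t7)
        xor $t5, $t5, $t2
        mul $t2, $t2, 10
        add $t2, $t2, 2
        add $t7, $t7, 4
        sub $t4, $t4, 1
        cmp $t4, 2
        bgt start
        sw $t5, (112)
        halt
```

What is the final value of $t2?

52

after li $t5, 7: $t5=7
after li $t2, 8: $t2=8
after li $t4, 6: $t4=6
after li $t7, 100: $t7=100
after lw $t2, 0($t7): $t2=M[100]=-3
after xor $t5, $t5, $t2: $t5=7^(-3)=-6
after mul $t2, $t2, 10: $t2=(-3)*10=-30
after add $t2, $t2, 2: $t2=(-30)+2=-28
after add $t7, $t7, 4: $t7=100+4=104
after sub $t4, $t4, 1: $t4=6-1=5
cmp $t4, 2  (cmp 5,2)
bgt start: taken
after lw $t2, 0($t7): $t2=M[104]=-7
after xor $t5, $t5, $t2: $t5=(-6)^(-7)=3
after mul $t2, $t2, 10: $t2=(-7)*10=-70
after add $t2, $t2, 2: $t2=(-70)+2=-68
after add $t7, $t7, 4: $t7=104+4=108
after sub $t4, $t4, 1: $t4=5-1=4
cmp $t4, 2  (cmp 4,2)
bgt start: taken
after lw $t2, 0($t7): $t2=M[108]=21
after xor $t5, $t5, $t2: $t5=3^21=22
after mul $t2, $t2, 10: $t2=21*10=210
after add $t2, $t2, 2: $t2=210+2=212
after add $t7, $t7, 4: $t7=108+4=112
after sub $t4, $t4, 1: $t4=4-1=3
cmp $t4, 2  (cmp 3,2)
bgt start: taken
after lw $t2, 0($t7): $t2=M[112]=5
after xor $t5, $t5, $t2: $t5=22^5=19
after mul $t2, $t2, 10: $t2=5*10=50
after add $t2, $t2, 2: $t2=50+2=52
after add $t7, $t7, 4: $t7=112+4=116
after sub $t4, $t4, 1: $t4=3-1=2
cmp $t4, 2  (cmp 2,2)
bgt start: not taken
sw $t5, (112) → M[112]=19
halt.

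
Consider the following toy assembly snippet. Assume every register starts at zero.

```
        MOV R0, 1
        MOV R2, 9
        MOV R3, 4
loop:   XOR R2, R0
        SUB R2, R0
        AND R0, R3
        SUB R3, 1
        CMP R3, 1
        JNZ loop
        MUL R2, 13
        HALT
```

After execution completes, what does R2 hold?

MOV R0, 1 → R0=1
MOV R2, 9 → R2=9
MOV R3, 4 → R3=4
XOR R2, R0 → R2=9^1=8
SUB R2, R0 → R2=8-1=7
AND R0, R3 → R0=1&4=0
SUB R3, 1 → R3=4-1=3
CMP R3, 1  (cmp 3,1)
JNZ loop: taken
XOR R2, R0 → R2=7^0=7
SUB R2, R0 → R2=7-0=7
AND R0, R3 → R0=0&3=0
SUB R3, 1 → R3=3-1=2
CMP R3, 1  (cmp 2,1)
JNZ loop: taken
XOR R2, R0 → R2=7^0=7
SUB R2, R0 → R2=7-0=7
AND R0, R3 → R0=0&2=0
SUB R3, 1 → R3=2-1=1
CMP R3, 1  (cmp 1,1)
JNZ loop: not taken
MUL R2, 13 → R2=7*13=91
halt.

91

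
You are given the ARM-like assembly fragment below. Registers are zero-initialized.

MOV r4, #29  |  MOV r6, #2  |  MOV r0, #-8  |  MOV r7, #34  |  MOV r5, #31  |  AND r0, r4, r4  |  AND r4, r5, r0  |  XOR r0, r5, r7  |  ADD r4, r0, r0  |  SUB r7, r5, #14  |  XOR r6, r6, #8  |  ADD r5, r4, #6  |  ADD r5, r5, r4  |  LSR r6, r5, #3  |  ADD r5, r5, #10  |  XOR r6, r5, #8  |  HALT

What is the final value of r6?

r4=29
r6=2
r0=-8
r7=34
r5=31
r0=29&29=29
r4=31&29=29
r0=31^34=61
r4=61+61=122
r7=31-14=17
r6=2^8=10
r5=122+6=128
r5=128+122=250
r6=250>>3=31
r5=250+10=260
r6=260^8=268
halt.

268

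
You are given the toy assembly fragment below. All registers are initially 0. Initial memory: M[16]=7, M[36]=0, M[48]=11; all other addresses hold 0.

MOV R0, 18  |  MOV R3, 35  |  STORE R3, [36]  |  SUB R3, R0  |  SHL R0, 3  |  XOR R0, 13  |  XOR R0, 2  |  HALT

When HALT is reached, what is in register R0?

R0=18
R3=35
STORE R3, [36] → M[36]=35
R3=35-18=17
R0=18<<3=144
R0=144^13=157
R0=157^2=159
halt.

159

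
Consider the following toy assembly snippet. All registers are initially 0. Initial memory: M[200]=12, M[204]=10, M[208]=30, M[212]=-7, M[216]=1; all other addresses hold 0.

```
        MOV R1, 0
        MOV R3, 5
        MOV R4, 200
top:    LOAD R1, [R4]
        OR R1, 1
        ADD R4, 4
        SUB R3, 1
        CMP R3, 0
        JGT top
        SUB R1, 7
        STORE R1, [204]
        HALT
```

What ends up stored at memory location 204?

-6

R1=0
R3=5
R4=200
R1=M[200]=12
R1=12|1=13
R4=200+4=204
R3=5-1=4
CMP R3, 0  (cmp 4,0)
JGT top: taken
R1=M[204]=10
R1=10|1=11
R4=204+4=208
R3=4-1=3
CMP R3, 0  (cmp 3,0)
JGT top: taken
R1=M[208]=30
R1=30|1=31
R4=208+4=212
R3=3-1=2
CMP R3, 0  (cmp 2,0)
JGT top: taken
R1=M[212]=-7
R1=(-7)|1=-7
R4=212+4=216
R3=2-1=1
CMP R3, 0  (cmp 1,0)
JGT top: taken
R1=M[216]=1
R1=1|1=1
R4=216+4=220
R3=1-1=0
CMP R3, 0  (cmp 0,0)
JGT top: not taken
R1=1-7=-6
STORE R1, [204] → M[204]=-6
halt.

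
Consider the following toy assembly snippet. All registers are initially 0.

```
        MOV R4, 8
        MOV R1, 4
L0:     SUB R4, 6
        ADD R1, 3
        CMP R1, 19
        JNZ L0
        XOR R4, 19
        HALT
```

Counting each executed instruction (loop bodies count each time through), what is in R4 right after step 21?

-22

R4=8
R1=4
R4=8-6=2
R1=4+3=7
CMP R1, 19  (cmp 7,19)
JNZ L0: taken
R4=2-6=-4
R1=7+3=10
CMP R1, 19  (cmp 10,19)
JNZ L0: taken
R4=(-4)-6=-10
R1=10+3=13
CMP R1, 19  (cmp 13,19)
JNZ L0: taken
R4=(-10)-6=-16
R1=13+3=16
CMP R1, 19  (cmp 16,19)
JNZ L0: taken
R4=(-16)-6=-22
R1=16+3=19
CMP R1, 19  (cmp 19,19)
After step 21: R4 = -22.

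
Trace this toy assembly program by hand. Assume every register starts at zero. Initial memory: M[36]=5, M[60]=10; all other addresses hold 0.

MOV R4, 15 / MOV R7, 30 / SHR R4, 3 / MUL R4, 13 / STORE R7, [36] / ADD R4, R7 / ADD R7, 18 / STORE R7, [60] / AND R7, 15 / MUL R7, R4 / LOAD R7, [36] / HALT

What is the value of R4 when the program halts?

43

R4=15
R7=30
R4=15>>3=1
R4=1*13=13
STORE R7, [36] → M[36]=30
R4=13+30=43
R7=30+18=48
STORE R7, [60] → M[60]=48
R7=48&15=0
R7=0*43=0
R7=M[36]=30
halt.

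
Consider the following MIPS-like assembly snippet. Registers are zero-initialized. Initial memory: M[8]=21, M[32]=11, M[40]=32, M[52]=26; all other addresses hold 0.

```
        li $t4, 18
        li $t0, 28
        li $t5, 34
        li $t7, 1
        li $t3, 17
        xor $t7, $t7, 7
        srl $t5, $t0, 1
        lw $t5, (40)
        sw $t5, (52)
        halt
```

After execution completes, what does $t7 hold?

after li $t4, 18: $t4=18
after li $t0, 28: $t0=28
after li $t5, 34: $t5=34
after li $t7, 1: $t7=1
after li $t3, 17: $t3=17
after xor $t7, $t7, 7: $t7=1^7=6
after srl $t5, $t0, 1: $t5=28>>1=14
after lw $t5, (40): $t5=M[40]=32
sw $t5, (52) → M[52]=32
halt.

6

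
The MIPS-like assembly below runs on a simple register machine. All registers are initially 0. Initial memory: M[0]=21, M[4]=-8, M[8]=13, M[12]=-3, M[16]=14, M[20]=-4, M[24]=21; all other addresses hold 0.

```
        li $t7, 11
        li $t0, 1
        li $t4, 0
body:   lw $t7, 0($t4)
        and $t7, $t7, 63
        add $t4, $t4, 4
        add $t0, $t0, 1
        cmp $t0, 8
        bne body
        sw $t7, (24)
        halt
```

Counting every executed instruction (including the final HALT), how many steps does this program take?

47

$t7=11
$t0=1
$t4=0
$t7=M[0]=21
$t7=21&63=21
$t4=0+4=4
$t0=1+1=2
cmp $t0, 8  (cmp 2,8)
bne body: taken
$t7=M[4]=-8
$t7=(-8)&63=56
$t4=4+4=8
$t0=2+1=3
cmp $t0, 8  (cmp 3,8)
bne body: taken
$t7=M[8]=13
$t7=13&63=13
$t4=8+4=12
$t0=3+1=4
cmp $t0, 8  (cmp 4,8)
bne body: taken
$t7=M[12]=-3
$t7=(-3)&63=61
$t4=12+4=16
$t0=4+1=5
cmp $t0, 8  (cmp 5,8)
bne body: taken
$t7=M[16]=14
$t7=14&63=14
$t4=16+4=20
$t0=5+1=6
cmp $t0, 8  (cmp 6,8)
bne body: taken
$t7=M[20]=-4
$t7=(-4)&63=60
$t4=20+4=24
$t0=6+1=7
cmp $t0, 8  (cmp 7,8)
bne body: taken
$t7=M[24]=21
$t7=21&63=21
$t4=24+4=28
$t0=7+1=8
cmp $t0, 8  (cmp 8,8)
bne body: not taken
sw $t7, (24) → M[24]=21
halt.
Total executed instructions: 47.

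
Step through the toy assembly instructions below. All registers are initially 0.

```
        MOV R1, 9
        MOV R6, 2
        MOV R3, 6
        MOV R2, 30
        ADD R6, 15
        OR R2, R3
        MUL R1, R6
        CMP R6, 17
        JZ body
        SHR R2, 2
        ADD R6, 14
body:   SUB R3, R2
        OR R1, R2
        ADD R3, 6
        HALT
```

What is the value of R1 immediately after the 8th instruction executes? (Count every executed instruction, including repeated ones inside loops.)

after MOV R1, 9: R1=9
after MOV R6, 2: R6=2
after MOV R3, 6: R3=6
after MOV R2, 30: R2=30
after ADD R6, 15: R6=2+15=17
after OR R2, R3: R2=30|6=30
after MUL R1, R6: R1=9*17=153
CMP R6, 17  (cmp 17,17)
After step 8: R1 = 153.

153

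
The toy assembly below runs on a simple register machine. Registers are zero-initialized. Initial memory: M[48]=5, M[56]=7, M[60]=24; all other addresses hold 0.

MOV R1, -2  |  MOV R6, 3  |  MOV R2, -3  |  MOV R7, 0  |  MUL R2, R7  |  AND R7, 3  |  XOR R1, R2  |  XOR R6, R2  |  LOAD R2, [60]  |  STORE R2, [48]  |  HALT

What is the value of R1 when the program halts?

-2

MOV R1, -2 → R1=-2
MOV R6, 3 → R6=3
MOV R2, -3 → R2=-3
MOV R7, 0 → R7=0
MUL R2, R7 → R2=(-3)*0=0
AND R7, 3 → R7=0&3=0
XOR R1, R2 → R1=(-2)^0=-2
XOR R6, R2 → R6=3^0=3
LOAD R2, [60] → R2=M[60]=24
STORE R2, [48] → M[48]=24
halt.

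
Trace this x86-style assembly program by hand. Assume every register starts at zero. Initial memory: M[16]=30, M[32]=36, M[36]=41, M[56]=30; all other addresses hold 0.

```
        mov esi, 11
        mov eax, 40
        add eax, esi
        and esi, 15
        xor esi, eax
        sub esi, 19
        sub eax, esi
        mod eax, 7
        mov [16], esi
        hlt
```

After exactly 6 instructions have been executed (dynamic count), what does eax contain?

mov esi, 11 → esi=11
mov eax, 40 → eax=40
add eax, esi → eax=40+11=51
and esi, 15 → esi=11&15=11
xor esi, eax → esi=11^51=56
sub esi, 19 → esi=56-19=37
After step 6: eax = 51.

51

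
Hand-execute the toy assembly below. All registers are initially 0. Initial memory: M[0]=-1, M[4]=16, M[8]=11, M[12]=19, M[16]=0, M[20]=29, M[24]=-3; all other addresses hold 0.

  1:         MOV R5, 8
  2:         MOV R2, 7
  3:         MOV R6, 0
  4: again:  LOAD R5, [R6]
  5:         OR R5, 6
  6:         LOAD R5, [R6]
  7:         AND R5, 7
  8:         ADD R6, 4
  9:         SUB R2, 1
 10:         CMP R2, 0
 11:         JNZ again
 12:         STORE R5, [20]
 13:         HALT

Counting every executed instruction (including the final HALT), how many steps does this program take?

61

after MOV R5, 8: R5=8
after MOV R2, 7: R2=7
after MOV R6, 0: R6=0
after LOAD R5, [R6]: R5=M[0]=-1
after OR R5, 6: R5=(-1)|6=-1
after LOAD R5, [R6]: R5=M[0]=-1
after AND R5, 7: R5=(-1)&7=7
after ADD R6, 4: R6=0+4=4
after SUB R2, 1: R2=7-1=6
CMP R2, 0  (cmp 6,0)
JNZ again: taken
after LOAD R5, [R6]: R5=M[4]=16
after OR R5, 6: R5=16|6=22
after LOAD R5, [R6]: R5=M[4]=16
after AND R5, 7: R5=16&7=0
after ADD R6, 4: R6=4+4=8
after SUB R2, 1: R2=6-1=5
CMP R2, 0  (cmp 5,0)
JNZ again: taken
after LOAD R5, [R6]: R5=M[8]=11
after OR R5, 6: R5=11|6=15
after LOAD R5, [R6]: R5=M[8]=11
after AND R5, 7: R5=11&7=3
after ADD R6, 4: R6=8+4=12
after SUB R2, 1: R2=5-1=4
CMP R2, 0  (cmp 4,0)
JNZ again: taken
after LOAD R5, [R6]: R5=M[12]=19
after OR R5, 6: R5=19|6=23
after LOAD R5, [R6]: R5=M[12]=19
after AND R5, 7: R5=19&7=3
after ADD R6, 4: R6=12+4=16
after SUB R2, 1: R2=4-1=3
CMP R2, 0  (cmp 3,0)
JNZ again: taken
after LOAD R5, [R6]: R5=M[16]=0
after OR R5, 6: R5=0|6=6
after LOAD R5, [R6]: R5=M[16]=0
after AND R5, 7: R5=0&7=0
after ADD R6, 4: R6=16+4=20
after SUB R2, 1: R2=3-1=2
CMP R2, 0  (cmp 2,0)
JNZ again: taken
after LOAD R5, [R6]: R5=M[20]=29
after OR R5, 6: R5=29|6=31
after LOAD R5, [R6]: R5=M[20]=29
after AND R5, 7: R5=29&7=5
after ADD R6, 4: R6=20+4=24
after SUB R2, 1: R2=2-1=1
CMP R2, 0  (cmp 1,0)
JNZ again: taken
after LOAD R5, [R6]: R5=M[24]=-3
after OR R5, 6: R5=(-3)|6=-1
after LOAD R5, [R6]: R5=M[24]=-3
after AND R5, 7: R5=(-3)&7=5
after ADD R6, 4: R6=24+4=28
after SUB R2, 1: R2=1-1=0
CMP R2, 0  (cmp 0,0)
JNZ again: not taken
STORE R5, [20] → M[20]=5
halt.
Total executed instructions: 61.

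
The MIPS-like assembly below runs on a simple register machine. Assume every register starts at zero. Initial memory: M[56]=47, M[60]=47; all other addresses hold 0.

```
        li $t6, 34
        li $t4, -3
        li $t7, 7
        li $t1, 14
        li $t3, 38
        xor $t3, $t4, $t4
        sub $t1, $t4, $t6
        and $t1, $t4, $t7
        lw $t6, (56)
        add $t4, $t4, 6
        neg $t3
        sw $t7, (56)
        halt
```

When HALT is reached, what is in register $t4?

3

$t6=34
$t4=-3
$t7=7
$t1=14
$t3=38
$t3=(-3)^(-3)=0
$t1=(-3)-34=-37
$t1=(-3)&7=5
$t6=M[56]=47
$t4=(-3)+6=3
$t3=-(0)=0
sw $t7, (56) → M[56]=7
halt.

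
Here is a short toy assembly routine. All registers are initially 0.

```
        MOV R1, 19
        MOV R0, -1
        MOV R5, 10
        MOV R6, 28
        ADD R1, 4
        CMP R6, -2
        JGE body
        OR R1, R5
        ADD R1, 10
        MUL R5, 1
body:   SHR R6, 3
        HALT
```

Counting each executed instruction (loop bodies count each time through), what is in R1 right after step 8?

R1=19
R0=-1
R5=10
R6=28
R1=19+4=23
CMP R6, -2  (cmp 28,-2)
JGE body: taken
R6=28>>3=3
After step 8: R1 = 23.

23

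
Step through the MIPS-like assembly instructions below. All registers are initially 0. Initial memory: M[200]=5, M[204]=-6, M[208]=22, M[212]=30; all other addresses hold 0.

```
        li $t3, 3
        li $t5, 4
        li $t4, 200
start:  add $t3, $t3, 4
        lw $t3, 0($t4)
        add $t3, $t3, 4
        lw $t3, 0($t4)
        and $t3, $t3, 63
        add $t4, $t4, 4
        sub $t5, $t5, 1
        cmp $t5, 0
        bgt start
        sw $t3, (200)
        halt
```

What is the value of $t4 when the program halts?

216

after li $t3, 3: $t3=3
after li $t5, 4: $t5=4
after li $t4, 200: $t4=200
after add $t3, $t3, 4: $t3=3+4=7
after lw $t3, 0($t4): $t3=M[200]=5
after add $t3, $t3, 4: $t3=5+4=9
after lw $t3, 0($t4): $t3=M[200]=5
after and $t3, $t3, 63: $t3=5&63=5
after add $t4, $t4, 4: $t4=200+4=204
after sub $t5, $t5, 1: $t5=4-1=3
cmp $t5, 0  (cmp 3,0)
bgt start: taken
after add $t3, $t3, 4: $t3=5+4=9
after lw $t3, 0($t4): $t3=M[204]=-6
after add $t3, $t3, 4: $t3=(-6)+4=-2
after lw $t3, 0($t4): $t3=M[204]=-6
after and $t3, $t3, 63: $t3=(-6)&63=58
after add $t4, $t4, 4: $t4=204+4=208
after sub $t5, $t5, 1: $t5=3-1=2
cmp $t5, 0  (cmp 2,0)
bgt start: taken
after add $t3, $t3, 4: $t3=58+4=62
after lw $t3, 0($t4): $t3=M[208]=22
after add $t3, $t3, 4: $t3=22+4=26
after lw $t3, 0($t4): $t3=M[208]=22
after and $t3, $t3, 63: $t3=22&63=22
after add $t4, $t4, 4: $t4=208+4=212
after sub $t5, $t5, 1: $t5=2-1=1
cmp $t5, 0  (cmp 1,0)
bgt start: taken
after add $t3, $t3, 4: $t3=22+4=26
after lw $t3, 0($t4): $t3=M[212]=30
after add $t3, $t3, 4: $t3=30+4=34
after lw $t3, 0($t4): $t3=M[212]=30
after and $t3, $t3, 63: $t3=30&63=30
after add $t4, $t4, 4: $t4=212+4=216
after sub $t5, $t5, 1: $t5=1-1=0
cmp $t5, 0  (cmp 0,0)
bgt start: not taken
sw $t3, (200) → M[200]=30
halt.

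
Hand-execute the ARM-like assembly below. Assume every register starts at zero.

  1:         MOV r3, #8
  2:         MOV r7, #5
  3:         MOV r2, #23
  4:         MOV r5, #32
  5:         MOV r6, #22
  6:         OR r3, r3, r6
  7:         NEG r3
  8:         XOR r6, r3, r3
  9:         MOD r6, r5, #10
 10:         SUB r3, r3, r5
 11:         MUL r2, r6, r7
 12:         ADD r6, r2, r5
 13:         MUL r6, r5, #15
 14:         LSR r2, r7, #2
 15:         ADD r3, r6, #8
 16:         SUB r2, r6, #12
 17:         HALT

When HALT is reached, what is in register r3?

488

MOV r3, #8 → r3=8
MOV r7, #5 → r7=5
MOV r2, #23 → r2=23
MOV r5, #32 → r5=32
MOV r6, #22 → r6=22
OR r3, r3, r6 → r3=8|22=30
NEG r3 → r3=-(30)=-30
XOR r6, r3, r3 → r6=(-30)^(-30)=0
MOD r6, r5, #10 → r6=32%10=2
SUB r3, r3, r5 → r3=(-30)-32=-62
MUL r2, r6, r7 → r2=2*5=10
ADD r6, r2, r5 → r6=10+32=42
MUL r6, r5, #15 → r6=32*15=480
LSR r2, r7, #2 → r2=5>>2=1
ADD r3, r6, #8 → r3=480+8=488
SUB r2, r6, #12 → r2=480-12=468
halt.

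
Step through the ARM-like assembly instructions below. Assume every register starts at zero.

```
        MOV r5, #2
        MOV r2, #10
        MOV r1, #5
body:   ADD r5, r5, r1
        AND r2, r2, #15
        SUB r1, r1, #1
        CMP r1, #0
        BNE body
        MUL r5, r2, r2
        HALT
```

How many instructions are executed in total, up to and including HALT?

MOV r5, #2 → r5=2
MOV r2, #10 → r2=10
MOV r1, #5 → r1=5
ADD r5, r5, r1 → r5=2+5=7
AND r2, r2, #15 → r2=10&15=10
SUB r1, r1, #1 → r1=5-1=4
CMP r1, #0  (cmp 4,0)
BNE body: taken
ADD r5, r5, r1 → r5=7+4=11
AND r2, r2, #15 → r2=10&15=10
SUB r1, r1, #1 → r1=4-1=3
CMP r1, #0  (cmp 3,0)
BNE body: taken
ADD r5, r5, r1 → r5=11+3=14
AND r2, r2, #15 → r2=10&15=10
SUB r1, r1, #1 → r1=3-1=2
CMP r1, #0  (cmp 2,0)
BNE body: taken
ADD r5, r5, r1 → r5=14+2=16
AND r2, r2, #15 → r2=10&15=10
SUB r1, r1, #1 → r1=2-1=1
CMP r1, #0  (cmp 1,0)
BNE body: taken
ADD r5, r5, r1 → r5=16+1=17
AND r2, r2, #15 → r2=10&15=10
SUB r1, r1, #1 → r1=1-1=0
CMP r1, #0  (cmp 0,0)
BNE body: not taken
MUL r5, r2, r2 → r5=10*10=100
halt.
Total executed instructions: 30.

30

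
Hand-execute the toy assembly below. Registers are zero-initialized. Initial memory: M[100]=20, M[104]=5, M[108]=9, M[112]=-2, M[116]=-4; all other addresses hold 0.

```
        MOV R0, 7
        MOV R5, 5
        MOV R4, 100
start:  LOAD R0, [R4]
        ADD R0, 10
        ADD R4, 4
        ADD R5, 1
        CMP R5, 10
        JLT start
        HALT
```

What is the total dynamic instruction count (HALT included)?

34

after MOV R0, 7: R0=7
after MOV R5, 5: R5=5
after MOV R4, 100: R4=100
after LOAD R0, [R4]: R0=M[100]=20
after ADD R0, 10: R0=20+10=30
after ADD R4, 4: R4=100+4=104
after ADD R5, 1: R5=5+1=6
CMP R5, 10  (cmp 6,10)
JLT start: taken
after LOAD R0, [R4]: R0=M[104]=5
after ADD R0, 10: R0=5+10=15
after ADD R4, 4: R4=104+4=108
after ADD R5, 1: R5=6+1=7
CMP R5, 10  (cmp 7,10)
JLT start: taken
after LOAD R0, [R4]: R0=M[108]=9
after ADD R0, 10: R0=9+10=19
after ADD R4, 4: R4=108+4=112
after ADD R5, 1: R5=7+1=8
CMP R5, 10  (cmp 8,10)
JLT start: taken
after LOAD R0, [R4]: R0=M[112]=-2
after ADD R0, 10: R0=(-2)+10=8
after ADD R4, 4: R4=112+4=116
after ADD R5, 1: R5=8+1=9
CMP R5, 10  (cmp 9,10)
JLT start: taken
after LOAD R0, [R4]: R0=M[116]=-4
after ADD R0, 10: R0=(-4)+10=6
after ADD R4, 4: R4=116+4=120
after ADD R5, 1: R5=9+1=10
CMP R5, 10  (cmp 10,10)
JLT start: not taken
halt.
Total executed instructions: 34.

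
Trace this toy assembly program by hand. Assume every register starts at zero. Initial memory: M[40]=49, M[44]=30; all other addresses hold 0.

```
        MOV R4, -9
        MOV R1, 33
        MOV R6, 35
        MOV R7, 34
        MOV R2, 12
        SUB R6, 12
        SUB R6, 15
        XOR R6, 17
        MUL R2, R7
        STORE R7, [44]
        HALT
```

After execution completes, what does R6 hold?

25

R4=-9
R1=33
R6=35
R7=34
R2=12
R6=35-12=23
R6=23-15=8
R6=8^17=25
R2=12*34=408
STORE R7, [44] → M[44]=34
halt.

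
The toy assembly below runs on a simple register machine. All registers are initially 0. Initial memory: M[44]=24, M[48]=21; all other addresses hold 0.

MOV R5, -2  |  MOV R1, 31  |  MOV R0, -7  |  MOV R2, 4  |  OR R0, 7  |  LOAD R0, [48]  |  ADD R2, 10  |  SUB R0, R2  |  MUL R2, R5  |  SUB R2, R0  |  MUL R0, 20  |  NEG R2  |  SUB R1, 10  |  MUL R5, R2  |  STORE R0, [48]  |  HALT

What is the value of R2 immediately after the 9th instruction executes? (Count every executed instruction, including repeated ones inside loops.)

MOV R5, -2 → R5=-2
MOV R1, 31 → R1=31
MOV R0, -7 → R0=-7
MOV R2, 4 → R2=4
OR R0, 7 → R0=(-7)|7=-1
LOAD R0, [48] → R0=M[48]=21
ADD R2, 10 → R2=4+10=14
SUB R0, R2 → R0=21-14=7
MUL R2, R5 → R2=14*(-2)=-28
After step 9: R2 = -28.

-28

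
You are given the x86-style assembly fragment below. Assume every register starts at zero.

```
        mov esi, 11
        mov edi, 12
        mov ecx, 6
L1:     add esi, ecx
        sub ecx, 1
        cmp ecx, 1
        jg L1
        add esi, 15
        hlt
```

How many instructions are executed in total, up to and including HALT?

mov esi, 11 → esi=11
mov edi, 12 → edi=12
mov ecx, 6 → ecx=6
add esi, ecx → esi=11+6=17
sub ecx, 1 → ecx=6-1=5
cmp ecx, 1  (cmp 5,1)
jg L1: taken
add esi, ecx → esi=17+5=22
sub ecx, 1 → ecx=5-1=4
cmp ecx, 1  (cmp 4,1)
jg L1: taken
add esi, ecx → esi=22+4=26
sub ecx, 1 → ecx=4-1=3
cmp ecx, 1  (cmp 3,1)
jg L1: taken
add esi, ecx → esi=26+3=29
sub ecx, 1 → ecx=3-1=2
cmp ecx, 1  (cmp 2,1)
jg L1: taken
add esi, ecx → esi=29+2=31
sub ecx, 1 → ecx=2-1=1
cmp ecx, 1  (cmp 1,1)
jg L1: not taken
add esi, 15 → esi=31+15=46
halt.
Total executed instructions: 25.

25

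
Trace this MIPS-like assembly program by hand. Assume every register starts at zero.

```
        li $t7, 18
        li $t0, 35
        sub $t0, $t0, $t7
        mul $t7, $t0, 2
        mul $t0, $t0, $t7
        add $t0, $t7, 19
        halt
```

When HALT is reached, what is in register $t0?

53

li $t7, 18 → $t7=18
li $t0, 35 → $t0=35
sub $t0, $t0, $t7 → $t0=35-18=17
mul $t7, $t0, 2 → $t7=17*2=34
mul $t0, $t0, $t7 → $t0=17*34=578
add $t0, $t7, 19 → $t0=34+19=53
halt.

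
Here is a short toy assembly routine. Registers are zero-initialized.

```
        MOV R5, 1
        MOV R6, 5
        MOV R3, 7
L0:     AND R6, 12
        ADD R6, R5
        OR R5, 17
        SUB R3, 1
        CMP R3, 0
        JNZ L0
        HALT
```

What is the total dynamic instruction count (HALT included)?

after MOV R5, 1: R5=1
after MOV R6, 5: R6=5
after MOV R3, 7: R3=7
after AND R6, 12: R6=5&12=4
after ADD R6, R5: R6=4+1=5
after OR R5, 17: R5=1|17=17
after SUB R3, 1: R3=7-1=6
CMP R3, 0  (cmp 6,0)
JNZ L0: taken
after AND R6, 12: R6=5&12=4
after ADD R6, R5: R6=4+17=21
after OR R5, 17: R5=17|17=17
after SUB R3, 1: R3=6-1=5
CMP R3, 0  (cmp 5,0)
JNZ L0: taken
after AND R6, 12: R6=21&12=4
after ADD R6, R5: R6=4+17=21
after OR R5, 17: R5=17|17=17
after SUB R3, 1: R3=5-1=4
CMP R3, 0  (cmp 4,0)
JNZ L0: taken
after AND R6, 12: R6=21&12=4
after ADD R6, R5: R6=4+17=21
after OR R5, 17: R5=17|17=17
after SUB R3, 1: R3=4-1=3
CMP R3, 0  (cmp 3,0)
JNZ L0: taken
after AND R6, 12: R6=21&12=4
after ADD R6, R5: R6=4+17=21
after OR R5, 17: R5=17|17=17
after SUB R3, 1: R3=3-1=2
CMP R3, 0  (cmp 2,0)
JNZ L0: taken
after AND R6, 12: R6=21&12=4
after ADD R6, R5: R6=4+17=21
after OR R5, 17: R5=17|17=17
after SUB R3, 1: R3=2-1=1
CMP R3, 0  (cmp 1,0)
JNZ L0: taken
after AND R6, 12: R6=21&12=4
after ADD R6, R5: R6=4+17=21
after OR R5, 17: R5=17|17=17
after SUB R3, 1: R3=1-1=0
CMP R3, 0  (cmp 0,0)
JNZ L0: not taken
halt.
Total executed instructions: 46.

46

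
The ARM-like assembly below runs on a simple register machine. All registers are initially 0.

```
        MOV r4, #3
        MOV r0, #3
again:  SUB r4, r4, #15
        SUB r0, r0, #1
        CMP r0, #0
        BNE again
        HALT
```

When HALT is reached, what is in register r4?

MOV r4, #3 → r4=3
MOV r0, #3 → r0=3
SUB r4, r4, #15 → r4=3-15=-12
SUB r0, r0, #1 → r0=3-1=2
CMP r0, #0  (cmp 2,0)
BNE again: taken
SUB r4, r4, #15 → r4=(-12)-15=-27
SUB r0, r0, #1 → r0=2-1=1
CMP r0, #0  (cmp 1,0)
BNE again: taken
SUB r4, r4, #15 → r4=(-27)-15=-42
SUB r0, r0, #1 → r0=1-1=0
CMP r0, #0  (cmp 0,0)
BNE again: not taken
halt.

-42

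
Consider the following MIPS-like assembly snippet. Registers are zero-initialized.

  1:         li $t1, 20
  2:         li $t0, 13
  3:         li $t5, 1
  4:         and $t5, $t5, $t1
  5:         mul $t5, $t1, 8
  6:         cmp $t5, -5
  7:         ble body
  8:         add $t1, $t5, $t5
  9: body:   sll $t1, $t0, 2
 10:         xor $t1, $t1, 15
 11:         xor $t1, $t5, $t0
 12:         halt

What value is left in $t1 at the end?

li $t1, 20 → $t1=20
li $t0, 13 → $t0=13
li $t5, 1 → $t5=1
and $t5, $t5, $t1 → $t5=1&20=0
mul $t5, $t1, 8 → $t5=20*8=160
cmp $t5, -5  (cmp 160,-5)
ble body: not taken
add $t1, $t5, $t5 → $t1=160+160=320
sll $t1, $t0, 2 → $t1=13<<2=52
xor $t1, $t1, 15 → $t1=52^15=59
xor $t1, $t5, $t0 → $t1=160^13=173
halt.

173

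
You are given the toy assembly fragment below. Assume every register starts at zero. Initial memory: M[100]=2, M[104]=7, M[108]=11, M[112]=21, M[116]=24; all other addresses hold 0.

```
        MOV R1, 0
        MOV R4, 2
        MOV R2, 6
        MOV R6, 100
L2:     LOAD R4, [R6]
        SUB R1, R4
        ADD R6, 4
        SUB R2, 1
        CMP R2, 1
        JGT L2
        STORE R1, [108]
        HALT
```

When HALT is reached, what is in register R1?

-65

after MOV R1, 0: R1=0
after MOV R4, 2: R4=2
after MOV R2, 6: R2=6
after MOV R6, 100: R6=100
after LOAD R4, [R6]: R4=M[100]=2
after SUB R1, R4: R1=0-2=-2
after ADD R6, 4: R6=100+4=104
after SUB R2, 1: R2=6-1=5
CMP R2, 1  (cmp 5,1)
JGT L2: taken
after LOAD R4, [R6]: R4=M[104]=7
after SUB R1, R4: R1=(-2)-7=-9
after ADD R6, 4: R6=104+4=108
after SUB R2, 1: R2=5-1=4
CMP R2, 1  (cmp 4,1)
JGT L2: taken
after LOAD R4, [R6]: R4=M[108]=11
after SUB R1, R4: R1=(-9)-11=-20
after ADD R6, 4: R6=108+4=112
after SUB R2, 1: R2=4-1=3
CMP R2, 1  (cmp 3,1)
JGT L2: taken
after LOAD R4, [R6]: R4=M[112]=21
after SUB R1, R4: R1=(-20)-21=-41
after ADD R6, 4: R6=112+4=116
after SUB R2, 1: R2=3-1=2
CMP R2, 1  (cmp 2,1)
JGT L2: taken
after LOAD R4, [R6]: R4=M[116]=24
after SUB R1, R4: R1=(-41)-24=-65
after ADD R6, 4: R6=116+4=120
after SUB R2, 1: R2=2-1=1
CMP R2, 1  (cmp 1,1)
JGT L2: not taken
STORE R1, [108] → M[108]=-65
halt.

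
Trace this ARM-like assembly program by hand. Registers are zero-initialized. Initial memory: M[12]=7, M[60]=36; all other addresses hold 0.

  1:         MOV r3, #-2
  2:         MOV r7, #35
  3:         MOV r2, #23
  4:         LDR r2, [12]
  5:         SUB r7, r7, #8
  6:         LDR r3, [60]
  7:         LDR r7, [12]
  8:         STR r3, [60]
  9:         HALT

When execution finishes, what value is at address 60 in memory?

r3=-2
r7=35
r2=23
r2=M[12]=7
r7=35-8=27
r3=M[60]=36
r7=M[12]=7
STR r3, [60] → M[60]=36
halt.

36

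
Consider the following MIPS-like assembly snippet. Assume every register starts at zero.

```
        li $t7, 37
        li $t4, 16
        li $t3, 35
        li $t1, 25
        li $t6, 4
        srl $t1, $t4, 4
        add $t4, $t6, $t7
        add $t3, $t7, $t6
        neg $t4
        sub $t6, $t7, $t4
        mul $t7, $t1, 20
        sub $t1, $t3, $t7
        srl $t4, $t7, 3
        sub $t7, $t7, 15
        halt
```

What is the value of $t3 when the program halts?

li $t7, 37 → $t7=37
li $t4, 16 → $t4=16
li $t3, 35 → $t3=35
li $t1, 25 → $t1=25
li $t6, 4 → $t6=4
srl $t1, $t4, 4 → $t1=16>>4=1
add $t4, $t6, $t7 → $t4=4+37=41
add $t3, $t7, $t6 → $t3=37+4=41
neg $t4 → $t4=-(41)=-41
sub $t6, $t7, $t4 → $t6=37-(-41)=78
mul $t7, $t1, 20 → $t7=1*20=20
sub $t1, $t3, $t7 → $t1=41-20=21
srl $t4, $t7, 3 → $t4=20>>3=2
sub $t7, $t7, 15 → $t7=20-15=5
halt.

41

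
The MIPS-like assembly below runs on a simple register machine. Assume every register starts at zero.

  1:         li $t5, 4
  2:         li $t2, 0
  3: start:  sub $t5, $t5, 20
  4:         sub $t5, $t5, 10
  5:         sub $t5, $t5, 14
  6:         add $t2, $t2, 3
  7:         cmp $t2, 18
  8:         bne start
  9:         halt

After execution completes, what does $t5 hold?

-260

after li $t5, 4: $t5=4
after li $t2, 0: $t2=0
after sub $t5, $t5, 20: $t5=4-20=-16
after sub $t5, $t5, 10: $t5=(-16)-10=-26
after sub $t5, $t5, 14: $t5=(-26)-14=-40
after add $t2, $t2, 3: $t2=0+3=3
cmp $t2, 18  (cmp 3,18)
bne start: taken
after sub $t5, $t5, 20: $t5=(-40)-20=-60
after sub $t5, $t5, 10: $t5=(-60)-10=-70
after sub $t5, $t5, 14: $t5=(-70)-14=-84
after add $t2, $t2, 3: $t2=3+3=6
cmp $t2, 18  (cmp 6,18)
bne start: taken
after sub $t5, $t5, 20: $t5=(-84)-20=-104
after sub $t5, $t5, 10: $t5=(-104)-10=-114
after sub $t5, $t5, 14: $t5=(-114)-14=-128
after add $t2, $t2, 3: $t2=6+3=9
cmp $t2, 18  (cmp 9,18)
bne start: taken
after sub $t5, $t5, 20: $t5=(-128)-20=-148
after sub $t5, $t5, 10: $t5=(-148)-10=-158
after sub $t5, $t5, 14: $t5=(-158)-14=-172
after add $t2, $t2, 3: $t2=9+3=12
cmp $t2, 18  (cmp 12,18)
bne start: taken
after sub $t5, $t5, 20: $t5=(-172)-20=-192
after sub $t5, $t5, 10: $t5=(-192)-10=-202
after sub $t5, $t5, 14: $t5=(-202)-14=-216
after add $t2, $t2, 3: $t2=12+3=15
cmp $t2, 18  (cmp 15,18)
bne start: taken
after sub $t5, $t5, 20: $t5=(-216)-20=-236
after sub $t5, $t5, 10: $t5=(-236)-10=-246
after sub $t5, $t5, 14: $t5=(-246)-14=-260
after add $t2, $t2, 3: $t2=15+3=18
cmp $t2, 18  (cmp 18,18)
bne start: not taken
halt.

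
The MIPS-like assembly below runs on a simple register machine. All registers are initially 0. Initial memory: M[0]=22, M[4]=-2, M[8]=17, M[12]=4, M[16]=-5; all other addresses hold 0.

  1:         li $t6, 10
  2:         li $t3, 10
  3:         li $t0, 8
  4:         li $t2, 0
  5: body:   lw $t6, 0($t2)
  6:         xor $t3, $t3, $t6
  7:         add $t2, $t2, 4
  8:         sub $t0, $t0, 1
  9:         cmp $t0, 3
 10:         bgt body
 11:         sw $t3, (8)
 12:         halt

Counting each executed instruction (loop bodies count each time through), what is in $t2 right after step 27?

16

$t6=10
$t3=10
$t0=8
$t2=0
$t6=M[0]=22
$t3=10^22=28
$t2=0+4=4
$t0=8-1=7
cmp $t0, 3  (cmp 7,3)
bgt body: taken
$t6=M[4]=-2
$t3=28^(-2)=-30
$t2=4+4=8
$t0=7-1=6
cmp $t0, 3  (cmp 6,3)
bgt body: taken
$t6=M[8]=17
$t3=(-30)^17=-13
$t2=8+4=12
$t0=6-1=5
cmp $t0, 3  (cmp 5,3)
bgt body: taken
$t6=M[12]=4
$t3=(-13)^4=-9
$t2=12+4=16
$t0=5-1=4
cmp $t0, 3  (cmp 4,3)
After step 27: $t2 = 16.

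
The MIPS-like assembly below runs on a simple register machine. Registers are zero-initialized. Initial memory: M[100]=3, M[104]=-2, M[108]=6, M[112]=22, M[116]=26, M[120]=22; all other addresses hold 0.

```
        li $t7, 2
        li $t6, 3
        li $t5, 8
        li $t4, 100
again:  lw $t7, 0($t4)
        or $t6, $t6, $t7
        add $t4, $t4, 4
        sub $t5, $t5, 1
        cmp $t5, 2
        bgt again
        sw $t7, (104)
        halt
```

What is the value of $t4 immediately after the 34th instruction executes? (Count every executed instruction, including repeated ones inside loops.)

120

li $t7, 2 → $t7=2
li $t6, 3 → $t6=3
li $t5, 8 → $t5=8
li $t4, 100 → $t4=100
lw $t7, 0($t4) → $t7=M[100]=3
or $t6, $t6, $t7 → $t6=3|3=3
add $t4, $t4, 4 → $t4=100+4=104
sub $t5, $t5, 1 → $t5=8-1=7
cmp $t5, 2  (cmp 7,2)
bgt again: taken
lw $t7, 0($t4) → $t7=M[104]=-2
or $t6, $t6, $t7 → $t6=3|(-2)=-1
add $t4, $t4, 4 → $t4=104+4=108
sub $t5, $t5, 1 → $t5=7-1=6
cmp $t5, 2  (cmp 6,2)
bgt again: taken
lw $t7, 0($t4) → $t7=M[108]=6
or $t6, $t6, $t7 → $t6=(-1)|6=-1
add $t4, $t4, 4 → $t4=108+4=112
sub $t5, $t5, 1 → $t5=6-1=5
cmp $t5, 2  (cmp 5,2)
bgt again: taken
lw $t7, 0($t4) → $t7=M[112]=22
or $t6, $t6, $t7 → $t6=(-1)|22=-1
add $t4, $t4, 4 → $t4=112+4=116
sub $t5, $t5, 1 → $t5=5-1=4
cmp $t5, 2  (cmp 4,2)
bgt again: taken
lw $t7, 0($t4) → $t7=M[116]=26
or $t6, $t6, $t7 → $t6=(-1)|26=-1
add $t4, $t4, 4 → $t4=116+4=120
sub $t5, $t5, 1 → $t5=4-1=3
cmp $t5, 2  (cmp 3,2)
bgt again: taken
After step 34: $t4 = 120.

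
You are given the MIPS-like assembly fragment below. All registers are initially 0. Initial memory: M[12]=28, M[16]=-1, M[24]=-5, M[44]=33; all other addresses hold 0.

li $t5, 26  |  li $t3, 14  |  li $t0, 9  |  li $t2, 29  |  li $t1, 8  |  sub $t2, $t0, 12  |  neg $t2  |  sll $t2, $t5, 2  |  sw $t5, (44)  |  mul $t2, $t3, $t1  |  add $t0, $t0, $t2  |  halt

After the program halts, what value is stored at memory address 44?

$t5=26
$t3=14
$t0=9
$t2=29
$t1=8
$t2=9-12=-3
$t2=-(-3)=3
$t2=26<<2=104
sw $t5, (44) → M[44]=26
$t2=14*8=112
$t0=9+112=121
halt.

26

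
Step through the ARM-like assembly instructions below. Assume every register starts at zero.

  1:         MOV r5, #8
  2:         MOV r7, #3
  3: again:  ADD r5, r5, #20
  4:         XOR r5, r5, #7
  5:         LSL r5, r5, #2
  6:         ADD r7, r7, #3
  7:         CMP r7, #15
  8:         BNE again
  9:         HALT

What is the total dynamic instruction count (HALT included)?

27

r5=8
r7=3
r5=8+20=28
r5=28^7=27
r5=27<<2=108
r7=3+3=6
CMP r7, #15  (cmp 6,15)
BNE again: taken
r5=108+20=128
r5=128^7=135
r5=135<<2=540
r7=6+3=9
CMP r7, #15  (cmp 9,15)
BNE again: taken
r5=540+20=560
r5=560^7=567
r5=567<<2=2268
r7=9+3=12
CMP r7, #15  (cmp 12,15)
BNE again: taken
r5=2268+20=2288
r5=2288^7=2295
r5=2295<<2=9180
r7=12+3=15
CMP r7, #15  (cmp 15,15)
BNE again: not taken
halt.
Total executed instructions: 27.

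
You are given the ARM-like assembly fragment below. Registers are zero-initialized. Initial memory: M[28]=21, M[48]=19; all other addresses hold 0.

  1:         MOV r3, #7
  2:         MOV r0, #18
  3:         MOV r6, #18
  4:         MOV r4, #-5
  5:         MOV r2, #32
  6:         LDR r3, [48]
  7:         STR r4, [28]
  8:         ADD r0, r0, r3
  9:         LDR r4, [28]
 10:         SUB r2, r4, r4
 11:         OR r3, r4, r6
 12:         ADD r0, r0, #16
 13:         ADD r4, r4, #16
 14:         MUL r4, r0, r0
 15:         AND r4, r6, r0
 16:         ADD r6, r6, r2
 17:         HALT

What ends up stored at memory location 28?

MOV r3, #7 → r3=7
MOV r0, #18 → r0=18
MOV r6, #18 → r6=18
MOV r4, #-5 → r4=-5
MOV r2, #32 → r2=32
LDR r3, [48] → r3=M[48]=19
STR r4, [28] → M[28]=-5
ADD r0, r0, r3 → r0=18+19=37
LDR r4, [28] → r4=M[28]=-5
SUB r2, r4, r4 → r2=(-5)-(-5)=0
OR r3, r4, r6 → r3=(-5)|18=-5
ADD r0, r0, #16 → r0=37+16=53
ADD r4, r4, #16 → r4=(-5)+16=11
MUL r4, r0, r0 → r4=53*53=2809
AND r4, r6, r0 → r4=18&53=16
ADD r6, r6, r2 → r6=18+0=18
halt.

-5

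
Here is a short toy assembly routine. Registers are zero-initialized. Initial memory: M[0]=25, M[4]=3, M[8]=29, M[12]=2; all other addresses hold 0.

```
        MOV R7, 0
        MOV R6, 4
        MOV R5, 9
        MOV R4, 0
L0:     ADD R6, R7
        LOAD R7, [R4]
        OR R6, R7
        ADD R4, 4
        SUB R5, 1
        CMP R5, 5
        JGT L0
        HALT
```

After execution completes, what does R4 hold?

after MOV R7, 0: R7=0
after MOV R6, 4: R6=4
after MOV R5, 9: R5=9
after MOV R4, 0: R4=0
after ADD R6, R7: R6=4+0=4
after LOAD R7, [R4]: R7=M[0]=25
after OR R6, R7: R6=4|25=29
after ADD R4, 4: R4=0+4=4
after SUB R5, 1: R5=9-1=8
CMP R5, 5  (cmp 8,5)
JGT L0: taken
after ADD R6, R7: R6=29+25=54
after LOAD R7, [R4]: R7=M[4]=3
after OR R6, R7: R6=54|3=55
after ADD R4, 4: R4=4+4=8
after SUB R5, 1: R5=8-1=7
CMP R5, 5  (cmp 7,5)
JGT L0: taken
after ADD R6, R7: R6=55+3=58
after LOAD R7, [R4]: R7=M[8]=29
after OR R6, R7: R6=58|29=63
after ADD R4, 4: R4=8+4=12
after SUB R5, 1: R5=7-1=6
CMP R5, 5  (cmp 6,5)
JGT L0: taken
after ADD R6, R7: R6=63+29=92
after LOAD R7, [R4]: R7=M[12]=2
after OR R6, R7: R6=92|2=94
after ADD R4, 4: R4=12+4=16
after SUB R5, 1: R5=6-1=5
CMP R5, 5  (cmp 5,5)
JGT L0: not taken
halt.

16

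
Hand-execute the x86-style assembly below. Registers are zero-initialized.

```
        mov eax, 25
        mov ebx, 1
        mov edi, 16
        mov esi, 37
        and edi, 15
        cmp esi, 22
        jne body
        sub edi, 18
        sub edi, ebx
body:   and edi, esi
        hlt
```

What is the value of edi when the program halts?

0

after mov eax, 25: eax=25
after mov ebx, 1: ebx=1
after mov edi, 16: edi=16
after mov esi, 37: esi=37
after and edi, 15: edi=16&15=0
cmp esi, 22  (cmp 37,22)
jne body: taken
after and edi, esi: edi=0&37=0
halt.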